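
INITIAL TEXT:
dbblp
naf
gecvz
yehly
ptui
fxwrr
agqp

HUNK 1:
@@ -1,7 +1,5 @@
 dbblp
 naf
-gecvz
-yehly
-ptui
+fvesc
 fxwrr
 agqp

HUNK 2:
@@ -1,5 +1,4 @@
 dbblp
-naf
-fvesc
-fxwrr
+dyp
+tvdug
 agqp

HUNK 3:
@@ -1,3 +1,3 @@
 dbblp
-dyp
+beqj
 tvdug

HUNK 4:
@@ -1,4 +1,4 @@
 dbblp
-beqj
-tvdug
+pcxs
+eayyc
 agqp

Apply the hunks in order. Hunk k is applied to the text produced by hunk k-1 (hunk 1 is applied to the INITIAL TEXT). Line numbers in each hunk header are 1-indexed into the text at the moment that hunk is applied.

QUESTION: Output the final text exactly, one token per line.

Answer: dbblp
pcxs
eayyc
agqp

Derivation:
Hunk 1: at line 1 remove [gecvz,yehly,ptui] add [fvesc] -> 5 lines: dbblp naf fvesc fxwrr agqp
Hunk 2: at line 1 remove [naf,fvesc,fxwrr] add [dyp,tvdug] -> 4 lines: dbblp dyp tvdug agqp
Hunk 3: at line 1 remove [dyp] add [beqj] -> 4 lines: dbblp beqj tvdug agqp
Hunk 4: at line 1 remove [beqj,tvdug] add [pcxs,eayyc] -> 4 lines: dbblp pcxs eayyc agqp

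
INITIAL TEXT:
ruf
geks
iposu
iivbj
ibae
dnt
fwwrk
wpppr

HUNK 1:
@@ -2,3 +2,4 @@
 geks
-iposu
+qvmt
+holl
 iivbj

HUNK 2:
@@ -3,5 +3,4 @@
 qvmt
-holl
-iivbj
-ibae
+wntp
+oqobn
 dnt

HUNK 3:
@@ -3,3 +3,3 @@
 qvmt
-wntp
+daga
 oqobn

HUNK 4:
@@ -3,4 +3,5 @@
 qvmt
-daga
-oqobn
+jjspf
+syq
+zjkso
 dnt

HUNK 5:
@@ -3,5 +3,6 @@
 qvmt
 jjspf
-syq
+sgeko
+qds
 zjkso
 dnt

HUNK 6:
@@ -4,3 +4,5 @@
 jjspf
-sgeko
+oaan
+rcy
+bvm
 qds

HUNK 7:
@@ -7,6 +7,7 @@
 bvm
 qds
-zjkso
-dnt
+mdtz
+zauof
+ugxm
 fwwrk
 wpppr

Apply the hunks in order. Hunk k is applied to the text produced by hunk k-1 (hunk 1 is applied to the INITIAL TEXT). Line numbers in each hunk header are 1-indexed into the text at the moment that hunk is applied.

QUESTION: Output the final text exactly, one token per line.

Answer: ruf
geks
qvmt
jjspf
oaan
rcy
bvm
qds
mdtz
zauof
ugxm
fwwrk
wpppr

Derivation:
Hunk 1: at line 2 remove [iposu] add [qvmt,holl] -> 9 lines: ruf geks qvmt holl iivbj ibae dnt fwwrk wpppr
Hunk 2: at line 3 remove [holl,iivbj,ibae] add [wntp,oqobn] -> 8 lines: ruf geks qvmt wntp oqobn dnt fwwrk wpppr
Hunk 3: at line 3 remove [wntp] add [daga] -> 8 lines: ruf geks qvmt daga oqobn dnt fwwrk wpppr
Hunk 4: at line 3 remove [daga,oqobn] add [jjspf,syq,zjkso] -> 9 lines: ruf geks qvmt jjspf syq zjkso dnt fwwrk wpppr
Hunk 5: at line 3 remove [syq] add [sgeko,qds] -> 10 lines: ruf geks qvmt jjspf sgeko qds zjkso dnt fwwrk wpppr
Hunk 6: at line 4 remove [sgeko] add [oaan,rcy,bvm] -> 12 lines: ruf geks qvmt jjspf oaan rcy bvm qds zjkso dnt fwwrk wpppr
Hunk 7: at line 7 remove [zjkso,dnt] add [mdtz,zauof,ugxm] -> 13 lines: ruf geks qvmt jjspf oaan rcy bvm qds mdtz zauof ugxm fwwrk wpppr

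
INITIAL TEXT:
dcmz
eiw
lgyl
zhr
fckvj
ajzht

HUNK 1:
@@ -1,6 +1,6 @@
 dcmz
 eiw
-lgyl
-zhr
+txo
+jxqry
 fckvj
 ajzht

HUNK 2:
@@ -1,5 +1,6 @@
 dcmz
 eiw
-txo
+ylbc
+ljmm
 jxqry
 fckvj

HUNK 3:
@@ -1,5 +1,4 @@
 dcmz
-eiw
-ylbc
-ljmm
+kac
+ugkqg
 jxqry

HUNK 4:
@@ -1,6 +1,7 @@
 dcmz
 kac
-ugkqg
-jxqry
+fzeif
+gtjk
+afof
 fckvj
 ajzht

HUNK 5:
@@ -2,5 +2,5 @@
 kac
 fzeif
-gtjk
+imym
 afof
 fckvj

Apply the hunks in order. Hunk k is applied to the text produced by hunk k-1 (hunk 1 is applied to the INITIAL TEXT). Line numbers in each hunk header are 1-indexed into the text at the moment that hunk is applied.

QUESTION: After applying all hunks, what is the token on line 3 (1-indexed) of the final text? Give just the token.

Hunk 1: at line 1 remove [lgyl,zhr] add [txo,jxqry] -> 6 lines: dcmz eiw txo jxqry fckvj ajzht
Hunk 2: at line 1 remove [txo] add [ylbc,ljmm] -> 7 lines: dcmz eiw ylbc ljmm jxqry fckvj ajzht
Hunk 3: at line 1 remove [eiw,ylbc,ljmm] add [kac,ugkqg] -> 6 lines: dcmz kac ugkqg jxqry fckvj ajzht
Hunk 4: at line 1 remove [ugkqg,jxqry] add [fzeif,gtjk,afof] -> 7 lines: dcmz kac fzeif gtjk afof fckvj ajzht
Hunk 5: at line 2 remove [gtjk] add [imym] -> 7 lines: dcmz kac fzeif imym afof fckvj ajzht
Final line 3: fzeif

Answer: fzeif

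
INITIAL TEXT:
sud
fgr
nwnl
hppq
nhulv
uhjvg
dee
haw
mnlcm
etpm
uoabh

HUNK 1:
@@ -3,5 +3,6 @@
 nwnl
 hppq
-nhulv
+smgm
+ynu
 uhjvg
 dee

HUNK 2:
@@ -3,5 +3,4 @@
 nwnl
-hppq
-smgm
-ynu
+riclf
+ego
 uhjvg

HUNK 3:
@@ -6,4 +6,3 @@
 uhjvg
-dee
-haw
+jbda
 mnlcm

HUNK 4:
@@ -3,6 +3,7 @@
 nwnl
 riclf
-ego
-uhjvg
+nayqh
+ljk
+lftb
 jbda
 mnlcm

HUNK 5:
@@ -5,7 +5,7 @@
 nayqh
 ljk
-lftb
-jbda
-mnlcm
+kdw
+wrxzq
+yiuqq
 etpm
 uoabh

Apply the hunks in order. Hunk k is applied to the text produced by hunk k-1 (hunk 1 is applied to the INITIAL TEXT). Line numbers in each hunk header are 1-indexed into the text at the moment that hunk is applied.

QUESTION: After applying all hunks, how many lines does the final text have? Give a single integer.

Answer: 11

Derivation:
Hunk 1: at line 3 remove [nhulv] add [smgm,ynu] -> 12 lines: sud fgr nwnl hppq smgm ynu uhjvg dee haw mnlcm etpm uoabh
Hunk 2: at line 3 remove [hppq,smgm,ynu] add [riclf,ego] -> 11 lines: sud fgr nwnl riclf ego uhjvg dee haw mnlcm etpm uoabh
Hunk 3: at line 6 remove [dee,haw] add [jbda] -> 10 lines: sud fgr nwnl riclf ego uhjvg jbda mnlcm etpm uoabh
Hunk 4: at line 3 remove [ego,uhjvg] add [nayqh,ljk,lftb] -> 11 lines: sud fgr nwnl riclf nayqh ljk lftb jbda mnlcm etpm uoabh
Hunk 5: at line 5 remove [lftb,jbda,mnlcm] add [kdw,wrxzq,yiuqq] -> 11 lines: sud fgr nwnl riclf nayqh ljk kdw wrxzq yiuqq etpm uoabh
Final line count: 11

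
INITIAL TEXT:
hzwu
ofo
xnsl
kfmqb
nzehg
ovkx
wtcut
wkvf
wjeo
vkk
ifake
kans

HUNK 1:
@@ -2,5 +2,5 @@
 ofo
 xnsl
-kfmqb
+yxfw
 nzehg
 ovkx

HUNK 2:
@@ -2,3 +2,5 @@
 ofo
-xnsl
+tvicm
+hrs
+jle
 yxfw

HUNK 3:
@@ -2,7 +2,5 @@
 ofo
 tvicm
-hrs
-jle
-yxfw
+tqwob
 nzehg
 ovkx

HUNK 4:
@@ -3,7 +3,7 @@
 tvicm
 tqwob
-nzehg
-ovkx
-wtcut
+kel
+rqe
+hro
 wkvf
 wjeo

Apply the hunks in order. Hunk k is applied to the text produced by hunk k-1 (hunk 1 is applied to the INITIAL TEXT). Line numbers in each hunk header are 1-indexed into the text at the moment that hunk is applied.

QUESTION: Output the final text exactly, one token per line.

Answer: hzwu
ofo
tvicm
tqwob
kel
rqe
hro
wkvf
wjeo
vkk
ifake
kans

Derivation:
Hunk 1: at line 2 remove [kfmqb] add [yxfw] -> 12 lines: hzwu ofo xnsl yxfw nzehg ovkx wtcut wkvf wjeo vkk ifake kans
Hunk 2: at line 2 remove [xnsl] add [tvicm,hrs,jle] -> 14 lines: hzwu ofo tvicm hrs jle yxfw nzehg ovkx wtcut wkvf wjeo vkk ifake kans
Hunk 3: at line 2 remove [hrs,jle,yxfw] add [tqwob] -> 12 lines: hzwu ofo tvicm tqwob nzehg ovkx wtcut wkvf wjeo vkk ifake kans
Hunk 4: at line 3 remove [nzehg,ovkx,wtcut] add [kel,rqe,hro] -> 12 lines: hzwu ofo tvicm tqwob kel rqe hro wkvf wjeo vkk ifake kans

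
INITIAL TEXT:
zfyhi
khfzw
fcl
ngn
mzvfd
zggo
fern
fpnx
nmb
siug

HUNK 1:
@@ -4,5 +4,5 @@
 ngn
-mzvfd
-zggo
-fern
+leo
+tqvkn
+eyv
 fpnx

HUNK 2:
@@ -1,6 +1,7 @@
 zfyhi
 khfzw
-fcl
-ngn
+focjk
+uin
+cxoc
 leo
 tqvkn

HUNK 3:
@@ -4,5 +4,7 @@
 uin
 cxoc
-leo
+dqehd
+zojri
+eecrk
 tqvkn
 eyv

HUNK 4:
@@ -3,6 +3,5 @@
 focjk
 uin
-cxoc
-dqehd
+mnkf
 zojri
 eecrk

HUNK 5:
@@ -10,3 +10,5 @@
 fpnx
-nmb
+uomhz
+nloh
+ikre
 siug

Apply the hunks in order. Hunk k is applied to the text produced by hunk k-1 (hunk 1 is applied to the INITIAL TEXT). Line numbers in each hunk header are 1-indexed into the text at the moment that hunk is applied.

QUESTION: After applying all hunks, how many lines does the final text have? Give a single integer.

Hunk 1: at line 4 remove [mzvfd,zggo,fern] add [leo,tqvkn,eyv] -> 10 lines: zfyhi khfzw fcl ngn leo tqvkn eyv fpnx nmb siug
Hunk 2: at line 1 remove [fcl,ngn] add [focjk,uin,cxoc] -> 11 lines: zfyhi khfzw focjk uin cxoc leo tqvkn eyv fpnx nmb siug
Hunk 3: at line 4 remove [leo] add [dqehd,zojri,eecrk] -> 13 lines: zfyhi khfzw focjk uin cxoc dqehd zojri eecrk tqvkn eyv fpnx nmb siug
Hunk 4: at line 3 remove [cxoc,dqehd] add [mnkf] -> 12 lines: zfyhi khfzw focjk uin mnkf zojri eecrk tqvkn eyv fpnx nmb siug
Hunk 5: at line 10 remove [nmb] add [uomhz,nloh,ikre] -> 14 lines: zfyhi khfzw focjk uin mnkf zojri eecrk tqvkn eyv fpnx uomhz nloh ikre siug
Final line count: 14

Answer: 14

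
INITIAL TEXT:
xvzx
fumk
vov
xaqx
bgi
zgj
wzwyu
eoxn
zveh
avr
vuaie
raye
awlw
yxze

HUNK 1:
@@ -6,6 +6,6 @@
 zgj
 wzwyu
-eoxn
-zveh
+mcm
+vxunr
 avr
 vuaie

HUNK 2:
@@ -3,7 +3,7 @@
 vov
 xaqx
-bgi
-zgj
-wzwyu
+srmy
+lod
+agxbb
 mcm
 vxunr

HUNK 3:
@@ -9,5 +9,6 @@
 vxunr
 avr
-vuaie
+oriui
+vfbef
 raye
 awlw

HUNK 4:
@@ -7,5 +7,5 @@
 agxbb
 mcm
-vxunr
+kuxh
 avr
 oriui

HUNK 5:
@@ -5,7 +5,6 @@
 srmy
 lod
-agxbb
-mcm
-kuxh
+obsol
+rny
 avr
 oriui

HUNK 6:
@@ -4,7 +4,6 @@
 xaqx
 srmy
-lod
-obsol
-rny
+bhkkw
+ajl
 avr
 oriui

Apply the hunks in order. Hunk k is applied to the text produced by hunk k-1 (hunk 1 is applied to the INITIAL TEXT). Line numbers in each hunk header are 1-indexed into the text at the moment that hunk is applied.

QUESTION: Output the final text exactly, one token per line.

Hunk 1: at line 6 remove [eoxn,zveh] add [mcm,vxunr] -> 14 lines: xvzx fumk vov xaqx bgi zgj wzwyu mcm vxunr avr vuaie raye awlw yxze
Hunk 2: at line 3 remove [bgi,zgj,wzwyu] add [srmy,lod,agxbb] -> 14 lines: xvzx fumk vov xaqx srmy lod agxbb mcm vxunr avr vuaie raye awlw yxze
Hunk 3: at line 9 remove [vuaie] add [oriui,vfbef] -> 15 lines: xvzx fumk vov xaqx srmy lod agxbb mcm vxunr avr oriui vfbef raye awlw yxze
Hunk 4: at line 7 remove [vxunr] add [kuxh] -> 15 lines: xvzx fumk vov xaqx srmy lod agxbb mcm kuxh avr oriui vfbef raye awlw yxze
Hunk 5: at line 5 remove [agxbb,mcm,kuxh] add [obsol,rny] -> 14 lines: xvzx fumk vov xaqx srmy lod obsol rny avr oriui vfbef raye awlw yxze
Hunk 6: at line 4 remove [lod,obsol,rny] add [bhkkw,ajl] -> 13 lines: xvzx fumk vov xaqx srmy bhkkw ajl avr oriui vfbef raye awlw yxze

Answer: xvzx
fumk
vov
xaqx
srmy
bhkkw
ajl
avr
oriui
vfbef
raye
awlw
yxze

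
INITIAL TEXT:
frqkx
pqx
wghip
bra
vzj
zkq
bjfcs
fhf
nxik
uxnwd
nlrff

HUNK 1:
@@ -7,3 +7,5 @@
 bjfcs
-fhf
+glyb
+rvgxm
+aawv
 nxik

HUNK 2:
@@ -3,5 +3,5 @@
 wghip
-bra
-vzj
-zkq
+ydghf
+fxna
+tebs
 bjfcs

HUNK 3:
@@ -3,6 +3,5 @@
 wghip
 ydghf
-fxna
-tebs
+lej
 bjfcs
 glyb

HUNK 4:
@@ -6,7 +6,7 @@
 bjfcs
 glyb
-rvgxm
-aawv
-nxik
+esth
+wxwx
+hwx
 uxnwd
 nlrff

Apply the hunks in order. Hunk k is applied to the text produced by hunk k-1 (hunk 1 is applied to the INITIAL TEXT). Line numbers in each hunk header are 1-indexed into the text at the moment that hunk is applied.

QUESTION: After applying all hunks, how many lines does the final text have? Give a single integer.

Answer: 12

Derivation:
Hunk 1: at line 7 remove [fhf] add [glyb,rvgxm,aawv] -> 13 lines: frqkx pqx wghip bra vzj zkq bjfcs glyb rvgxm aawv nxik uxnwd nlrff
Hunk 2: at line 3 remove [bra,vzj,zkq] add [ydghf,fxna,tebs] -> 13 lines: frqkx pqx wghip ydghf fxna tebs bjfcs glyb rvgxm aawv nxik uxnwd nlrff
Hunk 3: at line 3 remove [fxna,tebs] add [lej] -> 12 lines: frqkx pqx wghip ydghf lej bjfcs glyb rvgxm aawv nxik uxnwd nlrff
Hunk 4: at line 6 remove [rvgxm,aawv,nxik] add [esth,wxwx,hwx] -> 12 lines: frqkx pqx wghip ydghf lej bjfcs glyb esth wxwx hwx uxnwd nlrff
Final line count: 12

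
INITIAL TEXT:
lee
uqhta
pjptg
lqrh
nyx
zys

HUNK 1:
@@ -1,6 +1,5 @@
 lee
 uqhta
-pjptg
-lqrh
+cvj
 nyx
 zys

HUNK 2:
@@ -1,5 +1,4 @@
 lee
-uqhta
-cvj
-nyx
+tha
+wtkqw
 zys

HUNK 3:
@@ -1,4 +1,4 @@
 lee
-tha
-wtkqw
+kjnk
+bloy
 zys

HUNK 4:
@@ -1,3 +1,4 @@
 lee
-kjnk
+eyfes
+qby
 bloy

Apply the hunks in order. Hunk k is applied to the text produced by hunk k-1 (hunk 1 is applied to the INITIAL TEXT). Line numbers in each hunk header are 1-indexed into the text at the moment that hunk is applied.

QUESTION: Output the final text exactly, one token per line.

Answer: lee
eyfes
qby
bloy
zys

Derivation:
Hunk 1: at line 1 remove [pjptg,lqrh] add [cvj] -> 5 lines: lee uqhta cvj nyx zys
Hunk 2: at line 1 remove [uqhta,cvj,nyx] add [tha,wtkqw] -> 4 lines: lee tha wtkqw zys
Hunk 3: at line 1 remove [tha,wtkqw] add [kjnk,bloy] -> 4 lines: lee kjnk bloy zys
Hunk 4: at line 1 remove [kjnk] add [eyfes,qby] -> 5 lines: lee eyfes qby bloy zys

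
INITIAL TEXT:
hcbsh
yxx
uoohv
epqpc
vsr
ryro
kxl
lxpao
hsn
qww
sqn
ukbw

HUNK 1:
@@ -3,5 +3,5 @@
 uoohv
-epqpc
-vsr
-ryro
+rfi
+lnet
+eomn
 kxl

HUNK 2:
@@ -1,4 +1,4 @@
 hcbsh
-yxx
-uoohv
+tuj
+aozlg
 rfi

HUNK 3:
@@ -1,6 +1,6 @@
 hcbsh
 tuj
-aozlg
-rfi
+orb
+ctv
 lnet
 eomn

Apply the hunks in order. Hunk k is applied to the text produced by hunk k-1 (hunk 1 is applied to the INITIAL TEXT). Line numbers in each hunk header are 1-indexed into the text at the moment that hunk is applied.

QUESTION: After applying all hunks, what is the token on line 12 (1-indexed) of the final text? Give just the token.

Answer: ukbw

Derivation:
Hunk 1: at line 3 remove [epqpc,vsr,ryro] add [rfi,lnet,eomn] -> 12 lines: hcbsh yxx uoohv rfi lnet eomn kxl lxpao hsn qww sqn ukbw
Hunk 2: at line 1 remove [yxx,uoohv] add [tuj,aozlg] -> 12 lines: hcbsh tuj aozlg rfi lnet eomn kxl lxpao hsn qww sqn ukbw
Hunk 3: at line 1 remove [aozlg,rfi] add [orb,ctv] -> 12 lines: hcbsh tuj orb ctv lnet eomn kxl lxpao hsn qww sqn ukbw
Final line 12: ukbw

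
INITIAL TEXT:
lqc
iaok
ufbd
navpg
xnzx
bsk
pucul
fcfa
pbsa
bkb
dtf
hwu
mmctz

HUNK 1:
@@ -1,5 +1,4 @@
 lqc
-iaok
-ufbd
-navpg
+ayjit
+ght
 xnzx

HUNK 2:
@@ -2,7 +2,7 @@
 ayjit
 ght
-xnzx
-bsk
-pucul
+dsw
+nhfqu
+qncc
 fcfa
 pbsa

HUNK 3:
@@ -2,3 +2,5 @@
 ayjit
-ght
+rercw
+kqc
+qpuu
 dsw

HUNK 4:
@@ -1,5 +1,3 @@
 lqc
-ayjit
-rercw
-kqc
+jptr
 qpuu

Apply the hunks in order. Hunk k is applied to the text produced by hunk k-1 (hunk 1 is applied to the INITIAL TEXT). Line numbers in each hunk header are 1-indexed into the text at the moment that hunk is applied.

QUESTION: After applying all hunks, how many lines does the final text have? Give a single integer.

Answer: 12

Derivation:
Hunk 1: at line 1 remove [iaok,ufbd,navpg] add [ayjit,ght] -> 12 lines: lqc ayjit ght xnzx bsk pucul fcfa pbsa bkb dtf hwu mmctz
Hunk 2: at line 2 remove [xnzx,bsk,pucul] add [dsw,nhfqu,qncc] -> 12 lines: lqc ayjit ght dsw nhfqu qncc fcfa pbsa bkb dtf hwu mmctz
Hunk 3: at line 2 remove [ght] add [rercw,kqc,qpuu] -> 14 lines: lqc ayjit rercw kqc qpuu dsw nhfqu qncc fcfa pbsa bkb dtf hwu mmctz
Hunk 4: at line 1 remove [ayjit,rercw,kqc] add [jptr] -> 12 lines: lqc jptr qpuu dsw nhfqu qncc fcfa pbsa bkb dtf hwu mmctz
Final line count: 12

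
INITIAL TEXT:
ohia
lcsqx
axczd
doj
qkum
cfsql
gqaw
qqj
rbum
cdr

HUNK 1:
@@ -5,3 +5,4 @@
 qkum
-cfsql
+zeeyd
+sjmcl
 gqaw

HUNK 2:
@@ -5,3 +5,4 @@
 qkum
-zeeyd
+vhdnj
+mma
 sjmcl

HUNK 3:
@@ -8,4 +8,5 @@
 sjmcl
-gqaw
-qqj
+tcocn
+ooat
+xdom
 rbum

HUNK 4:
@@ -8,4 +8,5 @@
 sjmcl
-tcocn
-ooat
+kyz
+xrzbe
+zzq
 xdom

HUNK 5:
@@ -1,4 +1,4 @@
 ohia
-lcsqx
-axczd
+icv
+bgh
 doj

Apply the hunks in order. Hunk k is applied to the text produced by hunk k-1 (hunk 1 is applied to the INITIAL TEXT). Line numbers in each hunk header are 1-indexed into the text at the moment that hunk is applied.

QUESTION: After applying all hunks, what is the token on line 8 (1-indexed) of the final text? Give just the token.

Answer: sjmcl

Derivation:
Hunk 1: at line 5 remove [cfsql] add [zeeyd,sjmcl] -> 11 lines: ohia lcsqx axczd doj qkum zeeyd sjmcl gqaw qqj rbum cdr
Hunk 2: at line 5 remove [zeeyd] add [vhdnj,mma] -> 12 lines: ohia lcsqx axczd doj qkum vhdnj mma sjmcl gqaw qqj rbum cdr
Hunk 3: at line 8 remove [gqaw,qqj] add [tcocn,ooat,xdom] -> 13 lines: ohia lcsqx axczd doj qkum vhdnj mma sjmcl tcocn ooat xdom rbum cdr
Hunk 4: at line 8 remove [tcocn,ooat] add [kyz,xrzbe,zzq] -> 14 lines: ohia lcsqx axczd doj qkum vhdnj mma sjmcl kyz xrzbe zzq xdom rbum cdr
Hunk 5: at line 1 remove [lcsqx,axczd] add [icv,bgh] -> 14 lines: ohia icv bgh doj qkum vhdnj mma sjmcl kyz xrzbe zzq xdom rbum cdr
Final line 8: sjmcl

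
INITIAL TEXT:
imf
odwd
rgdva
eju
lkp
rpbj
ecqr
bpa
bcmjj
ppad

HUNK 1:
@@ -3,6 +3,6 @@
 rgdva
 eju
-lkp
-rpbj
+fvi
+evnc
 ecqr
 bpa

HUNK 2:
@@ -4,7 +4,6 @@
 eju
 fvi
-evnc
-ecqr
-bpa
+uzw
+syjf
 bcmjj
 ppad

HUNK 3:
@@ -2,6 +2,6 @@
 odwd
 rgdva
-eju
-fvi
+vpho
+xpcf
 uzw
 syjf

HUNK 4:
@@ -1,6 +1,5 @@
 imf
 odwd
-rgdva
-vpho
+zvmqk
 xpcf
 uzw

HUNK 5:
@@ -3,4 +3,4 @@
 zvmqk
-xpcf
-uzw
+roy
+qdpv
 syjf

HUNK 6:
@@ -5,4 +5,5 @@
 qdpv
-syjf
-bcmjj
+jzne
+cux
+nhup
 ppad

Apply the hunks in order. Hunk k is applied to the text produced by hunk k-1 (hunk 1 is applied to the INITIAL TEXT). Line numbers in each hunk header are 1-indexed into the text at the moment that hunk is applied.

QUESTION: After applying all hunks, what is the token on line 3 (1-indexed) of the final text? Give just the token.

Hunk 1: at line 3 remove [lkp,rpbj] add [fvi,evnc] -> 10 lines: imf odwd rgdva eju fvi evnc ecqr bpa bcmjj ppad
Hunk 2: at line 4 remove [evnc,ecqr,bpa] add [uzw,syjf] -> 9 lines: imf odwd rgdva eju fvi uzw syjf bcmjj ppad
Hunk 3: at line 2 remove [eju,fvi] add [vpho,xpcf] -> 9 lines: imf odwd rgdva vpho xpcf uzw syjf bcmjj ppad
Hunk 4: at line 1 remove [rgdva,vpho] add [zvmqk] -> 8 lines: imf odwd zvmqk xpcf uzw syjf bcmjj ppad
Hunk 5: at line 3 remove [xpcf,uzw] add [roy,qdpv] -> 8 lines: imf odwd zvmqk roy qdpv syjf bcmjj ppad
Hunk 6: at line 5 remove [syjf,bcmjj] add [jzne,cux,nhup] -> 9 lines: imf odwd zvmqk roy qdpv jzne cux nhup ppad
Final line 3: zvmqk

Answer: zvmqk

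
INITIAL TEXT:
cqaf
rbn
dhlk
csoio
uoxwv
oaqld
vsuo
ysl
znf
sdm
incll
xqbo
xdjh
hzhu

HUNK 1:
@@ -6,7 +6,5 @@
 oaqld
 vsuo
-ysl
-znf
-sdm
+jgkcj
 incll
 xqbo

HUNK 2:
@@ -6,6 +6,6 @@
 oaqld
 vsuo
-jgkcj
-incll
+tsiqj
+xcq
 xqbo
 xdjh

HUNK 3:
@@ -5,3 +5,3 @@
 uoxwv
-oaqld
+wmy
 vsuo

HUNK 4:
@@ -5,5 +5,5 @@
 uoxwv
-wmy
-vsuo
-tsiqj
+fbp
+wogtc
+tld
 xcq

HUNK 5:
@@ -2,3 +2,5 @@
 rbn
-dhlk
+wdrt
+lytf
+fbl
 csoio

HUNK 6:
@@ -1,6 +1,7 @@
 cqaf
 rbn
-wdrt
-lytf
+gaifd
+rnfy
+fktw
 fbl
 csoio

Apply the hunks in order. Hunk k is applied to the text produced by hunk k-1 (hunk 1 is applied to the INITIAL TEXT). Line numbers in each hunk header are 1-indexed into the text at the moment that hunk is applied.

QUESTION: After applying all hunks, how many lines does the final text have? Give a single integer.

Hunk 1: at line 6 remove [ysl,znf,sdm] add [jgkcj] -> 12 lines: cqaf rbn dhlk csoio uoxwv oaqld vsuo jgkcj incll xqbo xdjh hzhu
Hunk 2: at line 6 remove [jgkcj,incll] add [tsiqj,xcq] -> 12 lines: cqaf rbn dhlk csoio uoxwv oaqld vsuo tsiqj xcq xqbo xdjh hzhu
Hunk 3: at line 5 remove [oaqld] add [wmy] -> 12 lines: cqaf rbn dhlk csoio uoxwv wmy vsuo tsiqj xcq xqbo xdjh hzhu
Hunk 4: at line 5 remove [wmy,vsuo,tsiqj] add [fbp,wogtc,tld] -> 12 lines: cqaf rbn dhlk csoio uoxwv fbp wogtc tld xcq xqbo xdjh hzhu
Hunk 5: at line 2 remove [dhlk] add [wdrt,lytf,fbl] -> 14 lines: cqaf rbn wdrt lytf fbl csoio uoxwv fbp wogtc tld xcq xqbo xdjh hzhu
Hunk 6: at line 1 remove [wdrt,lytf] add [gaifd,rnfy,fktw] -> 15 lines: cqaf rbn gaifd rnfy fktw fbl csoio uoxwv fbp wogtc tld xcq xqbo xdjh hzhu
Final line count: 15

Answer: 15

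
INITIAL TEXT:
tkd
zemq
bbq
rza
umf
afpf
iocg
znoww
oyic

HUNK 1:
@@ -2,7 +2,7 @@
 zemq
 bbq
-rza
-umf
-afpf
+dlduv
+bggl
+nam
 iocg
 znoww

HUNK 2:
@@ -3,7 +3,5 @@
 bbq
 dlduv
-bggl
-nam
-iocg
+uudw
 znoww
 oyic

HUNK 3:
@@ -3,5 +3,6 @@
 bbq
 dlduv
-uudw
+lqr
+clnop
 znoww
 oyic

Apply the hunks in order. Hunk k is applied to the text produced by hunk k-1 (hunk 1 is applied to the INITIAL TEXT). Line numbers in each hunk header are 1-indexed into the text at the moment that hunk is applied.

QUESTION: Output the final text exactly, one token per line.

Hunk 1: at line 2 remove [rza,umf,afpf] add [dlduv,bggl,nam] -> 9 lines: tkd zemq bbq dlduv bggl nam iocg znoww oyic
Hunk 2: at line 3 remove [bggl,nam,iocg] add [uudw] -> 7 lines: tkd zemq bbq dlduv uudw znoww oyic
Hunk 3: at line 3 remove [uudw] add [lqr,clnop] -> 8 lines: tkd zemq bbq dlduv lqr clnop znoww oyic

Answer: tkd
zemq
bbq
dlduv
lqr
clnop
znoww
oyic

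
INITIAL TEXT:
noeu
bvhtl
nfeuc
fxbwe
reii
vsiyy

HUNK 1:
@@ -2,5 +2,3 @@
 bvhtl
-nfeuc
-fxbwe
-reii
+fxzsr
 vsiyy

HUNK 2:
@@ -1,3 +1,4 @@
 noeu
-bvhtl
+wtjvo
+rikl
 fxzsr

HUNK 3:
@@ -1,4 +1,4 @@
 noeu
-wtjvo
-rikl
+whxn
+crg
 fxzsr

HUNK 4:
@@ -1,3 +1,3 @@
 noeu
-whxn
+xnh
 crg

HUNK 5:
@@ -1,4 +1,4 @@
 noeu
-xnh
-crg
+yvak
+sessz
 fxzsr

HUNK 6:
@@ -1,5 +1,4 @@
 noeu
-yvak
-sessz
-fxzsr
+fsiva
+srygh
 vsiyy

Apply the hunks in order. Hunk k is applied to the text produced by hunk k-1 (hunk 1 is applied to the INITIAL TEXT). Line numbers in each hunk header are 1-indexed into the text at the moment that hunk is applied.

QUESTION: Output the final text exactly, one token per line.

Answer: noeu
fsiva
srygh
vsiyy

Derivation:
Hunk 1: at line 2 remove [nfeuc,fxbwe,reii] add [fxzsr] -> 4 lines: noeu bvhtl fxzsr vsiyy
Hunk 2: at line 1 remove [bvhtl] add [wtjvo,rikl] -> 5 lines: noeu wtjvo rikl fxzsr vsiyy
Hunk 3: at line 1 remove [wtjvo,rikl] add [whxn,crg] -> 5 lines: noeu whxn crg fxzsr vsiyy
Hunk 4: at line 1 remove [whxn] add [xnh] -> 5 lines: noeu xnh crg fxzsr vsiyy
Hunk 5: at line 1 remove [xnh,crg] add [yvak,sessz] -> 5 lines: noeu yvak sessz fxzsr vsiyy
Hunk 6: at line 1 remove [yvak,sessz,fxzsr] add [fsiva,srygh] -> 4 lines: noeu fsiva srygh vsiyy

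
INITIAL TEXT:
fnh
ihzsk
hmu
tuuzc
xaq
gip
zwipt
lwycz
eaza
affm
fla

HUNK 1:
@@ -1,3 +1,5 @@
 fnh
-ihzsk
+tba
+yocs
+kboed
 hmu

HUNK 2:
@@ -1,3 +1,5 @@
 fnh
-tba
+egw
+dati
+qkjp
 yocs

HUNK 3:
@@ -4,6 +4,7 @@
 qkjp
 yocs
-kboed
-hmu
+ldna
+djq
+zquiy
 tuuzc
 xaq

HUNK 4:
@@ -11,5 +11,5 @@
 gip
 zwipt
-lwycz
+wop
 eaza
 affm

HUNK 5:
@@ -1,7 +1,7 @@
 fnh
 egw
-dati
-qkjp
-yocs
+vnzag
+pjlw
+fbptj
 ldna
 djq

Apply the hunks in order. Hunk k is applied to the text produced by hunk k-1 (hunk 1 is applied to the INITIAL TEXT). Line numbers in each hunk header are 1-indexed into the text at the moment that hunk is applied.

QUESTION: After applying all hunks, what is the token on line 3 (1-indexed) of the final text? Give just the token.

Hunk 1: at line 1 remove [ihzsk] add [tba,yocs,kboed] -> 13 lines: fnh tba yocs kboed hmu tuuzc xaq gip zwipt lwycz eaza affm fla
Hunk 2: at line 1 remove [tba] add [egw,dati,qkjp] -> 15 lines: fnh egw dati qkjp yocs kboed hmu tuuzc xaq gip zwipt lwycz eaza affm fla
Hunk 3: at line 4 remove [kboed,hmu] add [ldna,djq,zquiy] -> 16 lines: fnh egw dati qkjp yocs ldna djq zquiy tuuzc xaq gip zwipt lwycz eaza affm fla
Hunk 4: at line 11 remove [lwycz] add [wop] -> 16 lines: fnh egw dati qkjp yocs ldna djq zquiy tuuzc xaq gip zwipt wop eaza affm fla
Hunk 5: at line 1 remove [dati,qkjp,yocs] add [vnzag,pjlw,fbptj] -> 16 lines: fnh egw vnzag pjlw fbptj ldna djq zquiy tuuzc xaq gip zwipt wop eaza affm fla
Final line 3: vnzag

Answer: vnzag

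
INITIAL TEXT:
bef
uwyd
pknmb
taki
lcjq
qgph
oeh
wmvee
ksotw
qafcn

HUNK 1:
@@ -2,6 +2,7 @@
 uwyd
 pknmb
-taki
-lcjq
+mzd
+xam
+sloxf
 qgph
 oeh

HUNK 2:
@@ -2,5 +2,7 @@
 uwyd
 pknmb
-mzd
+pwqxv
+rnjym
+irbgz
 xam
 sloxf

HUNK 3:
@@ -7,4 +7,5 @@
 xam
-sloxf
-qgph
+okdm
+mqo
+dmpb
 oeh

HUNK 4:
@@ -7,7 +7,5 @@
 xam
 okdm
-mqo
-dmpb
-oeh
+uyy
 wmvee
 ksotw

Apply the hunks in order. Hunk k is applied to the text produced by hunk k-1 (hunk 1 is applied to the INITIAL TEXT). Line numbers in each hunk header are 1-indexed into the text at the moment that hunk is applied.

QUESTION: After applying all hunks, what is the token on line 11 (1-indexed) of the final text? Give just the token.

Hunk 1: at line 2 remove [taki,lcjq] add [mzd,xam,sloxf] -> 11 lines: bef uwyd pknmb mzd xam sloxf qgph oeh wmvee ksotw qafcn
Hunk 2: at line 2 remove [mzd] add [pwqxv,rnjym,irbgz] -> 13 lines: bef uwyd pknmb pwqxv rnjym irbgz xam sloxf qgph oeh wmvee ksotw qafcn
Hunk 3: at line 7 remove [sloxf,qgph] add [okdm,mqo,dmpb] -> 14 lines: bef uwyd pknmb pwqxv rnjym irbgz xam okdm mqo dmpb oeh wmvee ksotw qafcn
Hunk 4: at line 7 remove [mqo,dmpb,oeh] add [uyy] -> 12 lines: bef uwyd pknmb pwqxv rnjym irbgz xam okdm uyy wmvee ksotw qafcn
Final line 11: ksotw

Answer: ksotw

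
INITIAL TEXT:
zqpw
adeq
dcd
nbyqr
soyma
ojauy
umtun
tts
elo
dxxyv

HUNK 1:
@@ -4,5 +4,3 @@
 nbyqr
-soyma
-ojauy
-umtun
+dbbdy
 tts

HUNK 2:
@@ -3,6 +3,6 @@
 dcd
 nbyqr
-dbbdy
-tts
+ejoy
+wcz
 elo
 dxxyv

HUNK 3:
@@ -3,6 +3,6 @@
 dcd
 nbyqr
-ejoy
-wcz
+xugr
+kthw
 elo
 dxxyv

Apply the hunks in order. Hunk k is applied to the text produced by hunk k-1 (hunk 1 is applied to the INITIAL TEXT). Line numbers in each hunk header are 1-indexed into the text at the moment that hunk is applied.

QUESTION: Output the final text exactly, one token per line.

Hunk 1: at line 4 remove [soyma,ojauy,umtun] add [dbbdy] -> 8 lines: zqpw adeq dcd nbyqr dbbdy tts elo dxxyv
Hunk 2: at line 3 remove [dbbdy,tts] add [ejoy,wcz] -> 8 lines: zqpw adeq dcd nbyqr ejoy wcz elo dxxyv
Hunk 3: at line 3 remove [ejoy,wcz] add [xugr,kthw] -> 8 lines: zqpw adeq dcd nbyqr xugr kthw elo dxxyv

Answer: zqpw
adeq
dcd
nbyqr
xugr
kthw
elo
dxxyv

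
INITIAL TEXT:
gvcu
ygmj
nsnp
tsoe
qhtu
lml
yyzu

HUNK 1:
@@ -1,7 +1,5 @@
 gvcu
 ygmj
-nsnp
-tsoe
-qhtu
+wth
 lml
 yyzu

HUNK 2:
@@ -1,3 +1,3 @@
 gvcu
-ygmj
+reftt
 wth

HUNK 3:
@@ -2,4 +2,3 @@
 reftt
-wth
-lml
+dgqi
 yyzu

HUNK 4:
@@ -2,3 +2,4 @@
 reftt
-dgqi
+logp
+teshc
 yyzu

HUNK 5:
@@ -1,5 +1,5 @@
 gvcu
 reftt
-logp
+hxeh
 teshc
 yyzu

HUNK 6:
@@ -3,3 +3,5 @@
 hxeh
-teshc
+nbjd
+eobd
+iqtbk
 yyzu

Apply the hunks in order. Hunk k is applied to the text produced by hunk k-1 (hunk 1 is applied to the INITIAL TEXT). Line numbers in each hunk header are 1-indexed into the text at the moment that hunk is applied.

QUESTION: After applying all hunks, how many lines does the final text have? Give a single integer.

Hunk 1: at line 1 remove [nsnp,tsoe,qhtu] add [wth] -> 5 lines: gvcu ygmj wth lml yyzu
Hunk 2: at line 1 remove [ygmj] add [reftt] -> 5 lines: gvcu reftt wth lml yyzu
Hunk 3: at line 2 remove [wth,lml] add [dgqi] -> 4 lines: gvcu reftt dgqi yyzu
Hunk 4: at line 2 remove [dgqi] add [logp,teshc] -> 5 lines: gvcu reftt logp teshc yyzu
Hunk 5: at line 1 remove [logp] add [hxeh] -> 5 lines: gvcu reftt hxeh teshc yyzu
Hunk 6: at line 3 remove [teshc] add [nbjd,eobd,iqtbk] -> 7 lines: gvcu reftt hxeh nbjd eobd iqtbk yyzu
Final line count: 7

Answer: 7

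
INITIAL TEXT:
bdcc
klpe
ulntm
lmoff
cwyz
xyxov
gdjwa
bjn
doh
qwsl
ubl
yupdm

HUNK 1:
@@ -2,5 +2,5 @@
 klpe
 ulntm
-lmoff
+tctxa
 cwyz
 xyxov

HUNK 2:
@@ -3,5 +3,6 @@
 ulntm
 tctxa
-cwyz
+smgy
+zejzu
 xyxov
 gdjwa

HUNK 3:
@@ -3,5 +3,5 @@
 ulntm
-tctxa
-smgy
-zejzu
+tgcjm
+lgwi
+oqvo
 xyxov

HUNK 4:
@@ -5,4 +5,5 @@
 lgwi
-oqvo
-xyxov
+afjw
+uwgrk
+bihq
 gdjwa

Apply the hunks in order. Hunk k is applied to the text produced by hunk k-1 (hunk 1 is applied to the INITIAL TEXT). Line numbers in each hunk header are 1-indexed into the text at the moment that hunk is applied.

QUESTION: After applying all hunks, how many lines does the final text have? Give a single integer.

Hunk 1: at line 2 remove [lmoff] add [tctxa] -> 12 lines: bdcc klpe ulntm tctxa cwyz xyxov gdjwa bjn doh qwsl ubl yupdm
Hunk 2: at line 3 remove [cwyz] add [smgy,zejzu] -> 13 lines: bdcc klpe ulntm tctxa smgy zejzu xyxov gdjwa bjn doh qwsl ubl yupdm
Hunk 3: at line 3 remove [tctxa,smgy,zejzu] add [tgcjm,lgwi,oqvo] -> 13 lines: bdcc klpe ulntm tgcjm lgwi oqvo xyxov gdjwa bjn doh qwsl ubl yupdm
Hunk 4: at line 5 remove [oqvo,xyxov] add [afjw,uwgrk,bihq] -> 14 lines: bdcc klpe ulntm tgcjm lgwi afjw uwgrk bihq gdjwa bjn doh qwsl ubl yupdm
Final line count: 14

Answer: 14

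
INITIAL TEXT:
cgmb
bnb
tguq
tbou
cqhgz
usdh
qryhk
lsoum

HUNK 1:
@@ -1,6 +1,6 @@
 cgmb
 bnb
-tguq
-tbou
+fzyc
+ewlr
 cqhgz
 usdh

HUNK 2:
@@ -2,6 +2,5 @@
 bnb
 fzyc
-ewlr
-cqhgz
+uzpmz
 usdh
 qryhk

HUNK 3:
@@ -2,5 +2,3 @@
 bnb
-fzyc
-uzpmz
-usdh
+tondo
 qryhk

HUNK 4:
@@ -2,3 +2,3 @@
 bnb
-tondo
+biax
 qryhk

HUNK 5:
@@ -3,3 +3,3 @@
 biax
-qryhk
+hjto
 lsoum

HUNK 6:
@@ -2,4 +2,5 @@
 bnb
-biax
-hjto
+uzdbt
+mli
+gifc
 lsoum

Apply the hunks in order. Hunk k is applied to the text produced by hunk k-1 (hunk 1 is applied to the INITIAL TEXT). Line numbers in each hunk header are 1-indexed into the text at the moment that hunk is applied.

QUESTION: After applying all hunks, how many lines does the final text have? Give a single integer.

Answer: 6

Derivation:
Hunk 1: at line 1 remove [tguq,tbou] add [fzyc,ewlr] -> 8 lines: cgmb bnb fzyc ewlr cqhgz usdh qryhk lsoum
Hunk 2: at line 2 remove [ewlr,cqhgz] add [uzpmz] -> 7 lines: cgmb bnb fzyc uzpmz usdh qryhk lsoum
Hunk 3: at line 2 remove [fzyc,uzpmz,usdh] add [tondo] -> 5 lines: cgmb bnb tondo qryhk lsoum
Hunk 4: at line 2 remove [tondo] add [biax] -> 5 lines: cgmb bnb biax qryhk lsoum
Hunk 5: at line 3 remove [qryhk] add [hjto] -> 5 lines: cgmb bnb biax hjto lsoum
Hunk 6: at line 2 remove [biax,hjto] add [uzdbt,mli,gifc] -> 6 lines: cgmb bnb uzdbt mli gifc lsoum
Final line count: 6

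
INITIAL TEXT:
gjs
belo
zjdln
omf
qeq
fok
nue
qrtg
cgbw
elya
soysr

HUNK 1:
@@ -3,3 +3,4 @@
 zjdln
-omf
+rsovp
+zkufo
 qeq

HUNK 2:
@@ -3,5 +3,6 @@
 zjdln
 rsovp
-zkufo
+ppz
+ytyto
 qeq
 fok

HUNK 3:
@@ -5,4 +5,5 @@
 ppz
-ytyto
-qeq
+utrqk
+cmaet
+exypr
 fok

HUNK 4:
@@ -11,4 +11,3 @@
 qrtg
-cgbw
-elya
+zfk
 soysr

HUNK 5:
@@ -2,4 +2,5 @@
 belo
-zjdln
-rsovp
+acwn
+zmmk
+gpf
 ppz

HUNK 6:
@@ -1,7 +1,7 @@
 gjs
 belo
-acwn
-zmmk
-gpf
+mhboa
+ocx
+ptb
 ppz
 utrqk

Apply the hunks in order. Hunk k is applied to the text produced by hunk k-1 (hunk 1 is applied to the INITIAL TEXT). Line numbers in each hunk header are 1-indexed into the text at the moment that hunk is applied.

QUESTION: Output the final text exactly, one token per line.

Answer: gjs
belo
mhboa
ocx
ptb
ppz
utrqk
cmaet
exypr
fok
nue
qrtg
zfk
soysr

Derivation:
Hunk 1: at line 3 remove [omf] add [rsovp,zkufo] -> 12 lines: gjs belo zjdln rsovp zkufo qeq fok nue qrtg cgbw elya soysr
Hunk 2: at line 3 remove [zkufo] add [ppz,ytyto] -> 13 lines: gjs belo zjdln rsovp ppz ytyto qeq fok nue qrtg cgbw elya soysr
Hunk 3: at line 5 remove [ytyto,qeq] add [utrqk,cmaet,exypr] -> 14 lines: gjs belo zjdln rsovp ppz utrqk cmaet exypr fok nue qrtg cgbw elya soysr
Hunk 4: at line 11 remove [cgbw,elya] add [zfk] -> 13 lines: gjs belo zjdln rsovp ppz utrqk cmaet exypr fok nue qrtg zfk soysr
Hunk 5: at line 2 remove [zjdln,rsovp] add [acwn,zmmk,gpf] -> 14 lines: gjs belo acwn zmmk gpf ppz utrqk cmaet exypr fok nue qrtg zfk soysr
Hunk 6: at line 1 remove [acwn,zmmk,gpf] add [mhboa,ocx,ptb] -> 14 lines: gjs belo mhboa ocx ptb ppz utrqk cmaet exypr fok nue qrtg zfk soysr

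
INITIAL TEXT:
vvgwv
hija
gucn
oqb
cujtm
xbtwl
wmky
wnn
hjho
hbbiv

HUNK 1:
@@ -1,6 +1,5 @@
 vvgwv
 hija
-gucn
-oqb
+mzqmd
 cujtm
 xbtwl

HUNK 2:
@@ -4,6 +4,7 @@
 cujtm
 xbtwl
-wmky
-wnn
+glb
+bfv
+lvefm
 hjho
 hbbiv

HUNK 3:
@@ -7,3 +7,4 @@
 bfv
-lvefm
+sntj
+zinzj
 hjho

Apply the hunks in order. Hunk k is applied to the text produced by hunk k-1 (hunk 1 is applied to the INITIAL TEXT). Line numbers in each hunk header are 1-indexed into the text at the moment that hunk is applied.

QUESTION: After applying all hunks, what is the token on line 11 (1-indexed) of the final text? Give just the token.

Answer: hbbiv

Derivation:
Hunk 1: at line 1 remove [gucn,oqb] add [mzqmd] -> 9 lines: vvgwv hija mzqmd cujtm xbtwl wmky wnn hjho hbbiv
Hunk 2: at line 4 remove [wmky,wnn] add [glb,bfv,lvefm] -> 10 lines: vvgwv hija mzqmd cujtm xbtwl glb bfv lvefm hjho hbbiv
Hunk 3: at line 7 remove [lvefm] add [sntj,zinzj] -> 11 lines: vvgwv hija mzqmd cujtm xbtwl glb bfv sntj zinzj hjho hbbiv
Final line 11: hbbiv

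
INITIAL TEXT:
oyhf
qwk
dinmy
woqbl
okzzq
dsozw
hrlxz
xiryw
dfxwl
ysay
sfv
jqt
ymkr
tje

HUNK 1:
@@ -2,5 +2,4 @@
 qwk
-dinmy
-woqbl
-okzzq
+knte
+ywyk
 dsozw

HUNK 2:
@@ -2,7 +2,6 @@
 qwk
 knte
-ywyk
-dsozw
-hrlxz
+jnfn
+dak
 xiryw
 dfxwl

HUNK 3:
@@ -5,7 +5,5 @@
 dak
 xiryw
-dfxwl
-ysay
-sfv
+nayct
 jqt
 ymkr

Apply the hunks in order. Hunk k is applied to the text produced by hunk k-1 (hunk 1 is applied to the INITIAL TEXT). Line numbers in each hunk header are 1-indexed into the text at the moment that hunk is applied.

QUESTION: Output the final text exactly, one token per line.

Hunk 1: at line 2 remove [dinmy,woqbl,okzzq] add [knte,ywyk] -> 13 lines: oyhf qwk knte ywyk dsozw hrlxz xiryw dfxwl ysay sfv jqt ymkr tje
Hunk 2: at line 2 remove [ywyk,dsozw,hrlxz] add [jnfn,dak] -> 12 lines: oyhf qwk knte jnfn dak xiryw dfxwl ysay sfv jqt ymkr tje
Hunk 3: at line 5 remove [dfxwl,ysay,sfv] add [nayct] -> 10 lines: oyhf qwk knte jnfn dak xiryw nayct jqt ymkr tje

Answer: oyhf
qwk
knte
jnfn
dak
xiryw
nayct
jqt
ymkr
tje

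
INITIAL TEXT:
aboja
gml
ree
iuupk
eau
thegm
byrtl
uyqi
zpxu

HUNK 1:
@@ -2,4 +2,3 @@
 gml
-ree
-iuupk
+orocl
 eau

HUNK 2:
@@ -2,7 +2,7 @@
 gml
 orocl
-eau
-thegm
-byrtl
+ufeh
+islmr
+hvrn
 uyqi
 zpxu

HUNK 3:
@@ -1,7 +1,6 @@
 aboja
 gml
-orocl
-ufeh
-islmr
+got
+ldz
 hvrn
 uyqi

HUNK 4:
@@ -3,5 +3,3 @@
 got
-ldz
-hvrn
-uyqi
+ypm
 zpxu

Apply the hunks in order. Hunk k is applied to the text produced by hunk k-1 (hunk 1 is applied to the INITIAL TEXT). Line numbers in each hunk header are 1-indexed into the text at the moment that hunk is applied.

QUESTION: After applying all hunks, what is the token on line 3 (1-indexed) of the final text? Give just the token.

Hunk 1: at line 2 remove [ree,iuupk] add [orocl] -> 8 lines: aboja gml orocl eau thegm byrtl uyqi zpxu
Hunk 2: at line 2 remove [eau,thegm,byrtl] add [ufeh,islmr,hvrn] -> 8 lines: aboja gml orocl ufeh islmr hvrn uyqi zpxu
Hunk 3: at line 1 remove [orocl,ufeh,islmr] add [got,ldz] -> 7 lines: aboja gml got ldz hvrn uyqi zpxu
Hunk 4: at line 3 remove [ldz,hvrn,uyqi] add [ypm] -> 5 lines: aboja gml got ypm zpxu
Final line 3: got

Answer: got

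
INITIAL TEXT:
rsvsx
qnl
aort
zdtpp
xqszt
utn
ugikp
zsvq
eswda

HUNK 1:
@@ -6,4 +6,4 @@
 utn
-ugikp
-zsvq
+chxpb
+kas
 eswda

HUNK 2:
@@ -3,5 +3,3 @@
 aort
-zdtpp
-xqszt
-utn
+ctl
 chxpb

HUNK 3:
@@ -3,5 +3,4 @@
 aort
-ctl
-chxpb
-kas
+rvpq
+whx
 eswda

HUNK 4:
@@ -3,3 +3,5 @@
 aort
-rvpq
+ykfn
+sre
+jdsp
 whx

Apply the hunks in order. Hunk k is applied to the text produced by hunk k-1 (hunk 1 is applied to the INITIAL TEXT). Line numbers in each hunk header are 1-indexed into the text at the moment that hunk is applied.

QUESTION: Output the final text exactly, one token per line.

Hunk 1: at line 6 remove [ugikp,zsvq] add [chxpb,kas] -> 9 lines: rsvsx qnl aort zdtpp xqszt utn chxpb kas eswda
Hunk 2: at line 3 remove [zdtpp,xqszt,utn] add [ctl] -> 7 lines: rsvsx qnl aort ctl chxpb kas eswda
Hunk 3: at line 3 remove [ctl,chxpb,kas] add [rvpq,whx] -> 6 lines: rsvsx qnl aort rvpq whx eswda
Hunk 4: at line 3 remove [rvpq] add [ykfn,sre,jdsp] -> 8 lines: rsvsx qnl aort ykfn sre jdsp whx eswda

Answer: rsvsx
qnl
aort
ykfn
sre
jdsp
whx
eswda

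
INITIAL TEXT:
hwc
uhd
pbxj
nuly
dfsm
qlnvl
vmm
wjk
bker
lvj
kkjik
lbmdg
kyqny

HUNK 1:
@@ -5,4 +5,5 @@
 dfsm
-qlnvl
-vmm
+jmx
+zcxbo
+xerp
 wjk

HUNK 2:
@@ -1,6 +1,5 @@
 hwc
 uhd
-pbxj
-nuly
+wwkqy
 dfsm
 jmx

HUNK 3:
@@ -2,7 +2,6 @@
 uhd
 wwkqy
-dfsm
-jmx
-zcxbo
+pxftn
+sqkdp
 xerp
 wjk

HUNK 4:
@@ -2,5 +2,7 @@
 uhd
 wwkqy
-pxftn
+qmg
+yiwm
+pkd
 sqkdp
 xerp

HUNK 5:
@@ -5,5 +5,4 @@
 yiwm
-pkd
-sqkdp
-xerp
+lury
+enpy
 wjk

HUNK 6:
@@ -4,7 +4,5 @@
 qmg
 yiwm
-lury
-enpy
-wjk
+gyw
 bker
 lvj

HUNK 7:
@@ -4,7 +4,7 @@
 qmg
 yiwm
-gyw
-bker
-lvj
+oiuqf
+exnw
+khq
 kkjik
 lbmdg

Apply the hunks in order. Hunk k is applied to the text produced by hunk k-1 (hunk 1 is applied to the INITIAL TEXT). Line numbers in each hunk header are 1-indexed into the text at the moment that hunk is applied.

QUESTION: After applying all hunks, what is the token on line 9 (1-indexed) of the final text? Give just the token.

Answer: kkjik

Derivation:
Hunk 1: at line 5 remove [qlnvl,vmm] add [jmx,zcxbo,xerp] -> 14 lines: hwc uhd pbxj nuly dfsm jmx zcxbo xerp wjk bker lvj kkjik lbmdg kyqny
Hunk 2: at line 1 remove [pbxj,nuly] add [wwkqy] -> 13 lines: hwc uhd wwkqy dfsm jmx zcxbo xerp wjk bker lvj kkjik lbmdg kyqny
Hunk 3: at line 2 remove [dfsm,jmx,zcxbo] add [pxftn,sqkdp] -> 12 lines: hwc uhd wwkqy pxftn sqkdp xerp wjk bker lvj kkjik lbmdg kyqny
Hunk 4: at line 2 remove [pxftn] add [qmg,yiwm,pkd] -> 14 lines: hwc uhd wwkqy qmg yiwm pkd sqkdp xerp wjk bker lvj kkjik lbmdg kyqny
Hunk 5: at line 5 remove [pkd,sqkdp,xerp] add [lury,enpy] -> 13 lines: hwc uhd wwkqy qmg yiwm lury enpy wjk bker lvj kkjik lbmdg kyqny
Hunk 6: at line 4 remove [lury,enpy,wjk] add [gyw] -> 11 lines: hwc uhd wwkqy qmg yiwm gyw bker lvj kkjik lbmdg kyqny
Hunk 7: at line 4 remove [gyw,bker,lvj] add [oiuqf,exnw,khq] -> 11 lines: hwc uhd wwkqy qmg yiwm oiuqf exnw khq kkjik lbmdg kyqny
Final line 9: kkjik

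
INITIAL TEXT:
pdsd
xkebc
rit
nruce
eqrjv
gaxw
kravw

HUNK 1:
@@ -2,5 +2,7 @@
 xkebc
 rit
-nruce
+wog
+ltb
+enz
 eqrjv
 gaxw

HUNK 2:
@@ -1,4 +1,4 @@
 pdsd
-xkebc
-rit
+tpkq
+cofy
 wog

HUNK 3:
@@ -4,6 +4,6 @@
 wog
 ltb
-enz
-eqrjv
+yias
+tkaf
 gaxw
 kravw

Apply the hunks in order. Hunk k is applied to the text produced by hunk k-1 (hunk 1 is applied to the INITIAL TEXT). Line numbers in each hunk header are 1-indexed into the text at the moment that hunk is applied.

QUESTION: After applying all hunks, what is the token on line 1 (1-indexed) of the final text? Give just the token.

Hunk 1: at line 2 remove [nruce] add [wog,ltb,enz] -> 9 lines: pdsd xkebc rit wog ltb enz eqrjv gaxw kravw
Hunk 2: at line 1 remove [xkebc,rit] add [tpkq,cofy] -> 9 lines: pdsd tpkq cofy wog ltb enz eqrjv gaxw kravw
Hunk 3: at line 4 remove [enz,eqrjv] add [yias,tkaf] -> 9 lines: pdsd tpkq cofy wog ltb yias tkaf gaxw kravw
Final line 1: pdsd

Answer: pdsd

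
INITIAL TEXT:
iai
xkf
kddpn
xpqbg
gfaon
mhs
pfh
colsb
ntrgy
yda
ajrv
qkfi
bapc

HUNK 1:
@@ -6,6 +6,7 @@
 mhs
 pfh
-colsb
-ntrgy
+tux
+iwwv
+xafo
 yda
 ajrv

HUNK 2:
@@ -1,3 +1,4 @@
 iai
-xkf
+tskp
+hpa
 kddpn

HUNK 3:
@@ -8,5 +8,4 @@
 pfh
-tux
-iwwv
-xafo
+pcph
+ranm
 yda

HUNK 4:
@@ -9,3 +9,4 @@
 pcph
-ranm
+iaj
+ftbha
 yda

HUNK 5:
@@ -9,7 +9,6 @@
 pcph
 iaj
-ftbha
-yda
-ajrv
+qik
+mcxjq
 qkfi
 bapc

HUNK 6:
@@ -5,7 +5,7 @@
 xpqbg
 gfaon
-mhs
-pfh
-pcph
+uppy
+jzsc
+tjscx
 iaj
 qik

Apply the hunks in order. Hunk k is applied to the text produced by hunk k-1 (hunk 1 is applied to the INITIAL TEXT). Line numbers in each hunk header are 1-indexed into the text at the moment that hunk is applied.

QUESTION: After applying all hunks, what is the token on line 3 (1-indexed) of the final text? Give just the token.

Hunk 1: at line 6 remove [colsb,ntrgy] add [tux,iwwv,xafo] -> 14 lines: iai xkf kddpn xpqbg gfaon mhs pfh tux iwwv xafo yda ajrv qkfi bapc
Hunk 2: at line 1 remove [xkf] add [tskp,hpa] -> 15 lines: iai tskp hpa kddpn xpqbg gfaon mhs pfh tux iwwv xafo yda ajrv qkfi bapc
Hunk 3: at line 8 remove [tux,iwwv,xafo] add [pcph,ranm] -> 14 lines: iai tskp hpa kddpn xpqbg gfaon mhs pfh pcph ranm yda ajrv qkfi bapc
Hunk 4: at line 9 remove [ranm] add [iaj,ftbha] -> 15 lines: iai tskp hpa kddpn xpqbg gfaon mhs pfh pcph iaj ftbha yda ajrv qkfi bapc
Hunk 5: at line 9 remove [ftbha,yda,ajrv] add [qik,mcxjq] -> 14 lines: iai tskp hpa kddpn xpqbg gfaon mhs pfh pcph iaj qik mcxjq qkfi bapc
Hunk 6: at line 5 remove [mhs,pfh,pcph] add [uppy,jzsc,tjscx] -> 14 lines: iai tskp hpa kddpn xpqbg gfaon uppy jzsc tjscx iaj qik mcxjq qkfi bapc
Final line 3: hpa

Answer: hpa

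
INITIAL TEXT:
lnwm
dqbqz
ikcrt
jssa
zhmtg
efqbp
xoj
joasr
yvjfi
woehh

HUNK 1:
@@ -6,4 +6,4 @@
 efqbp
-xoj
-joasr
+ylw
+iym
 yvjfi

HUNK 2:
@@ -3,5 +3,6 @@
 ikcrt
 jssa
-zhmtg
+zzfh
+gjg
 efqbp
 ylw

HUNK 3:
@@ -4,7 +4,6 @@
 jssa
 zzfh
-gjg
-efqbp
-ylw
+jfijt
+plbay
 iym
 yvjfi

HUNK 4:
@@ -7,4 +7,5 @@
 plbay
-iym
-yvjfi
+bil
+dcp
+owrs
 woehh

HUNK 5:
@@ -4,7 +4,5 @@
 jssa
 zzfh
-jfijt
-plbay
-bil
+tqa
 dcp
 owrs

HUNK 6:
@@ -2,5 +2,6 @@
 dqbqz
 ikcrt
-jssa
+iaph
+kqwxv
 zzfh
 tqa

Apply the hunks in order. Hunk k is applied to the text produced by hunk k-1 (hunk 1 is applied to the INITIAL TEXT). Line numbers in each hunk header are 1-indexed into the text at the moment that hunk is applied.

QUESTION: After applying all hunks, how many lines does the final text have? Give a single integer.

Answer: 10

Derivation:
Hunk 1: at line 6 remove [xoj,joasr] add [ylw,iym] -> 10 lines: lnwm dqbqz ikcrt jssa zhmtg efqbp ylw iym yvjfi woehh
Hunk 2: at line 3 remove [zhmtg] add [zzfh,gjg] -> 11 lines: lnwm dqbqz ikcrt jssa zzfh gjg efqbp ylw iym yvjfi woehh
Hunk 3: at line 4 remove [gjg,efqbp,ylw] add [jfijt,plbay] -> 10 lines: lnwm dqbqz ikcrt jssa zzfh jfijt plbay iym yvjfi woehh
Hunk 4: at line 7 remove [iym,yvjfi] add [bil,dcp,owrs] -> 11 lines: lnwm dqbqz ikcrt jssa zzfh jfijt plbay bil dcp owrs woehh
Hunk 5: at line 4 remove [jfijt,plbay,bil] add [tqa] -> 9 lines: lnwm dqbqz ikcrt jssa zzfh tqa dcp owrs woehh
Hunk 6: at line 2 remove [jssa] add [iaph,kqwxv] -> 10 lines: lnwm dqbqz ikcrt iaph kqwxv zzfh tqa dcp owrs woehh
Final line count: 10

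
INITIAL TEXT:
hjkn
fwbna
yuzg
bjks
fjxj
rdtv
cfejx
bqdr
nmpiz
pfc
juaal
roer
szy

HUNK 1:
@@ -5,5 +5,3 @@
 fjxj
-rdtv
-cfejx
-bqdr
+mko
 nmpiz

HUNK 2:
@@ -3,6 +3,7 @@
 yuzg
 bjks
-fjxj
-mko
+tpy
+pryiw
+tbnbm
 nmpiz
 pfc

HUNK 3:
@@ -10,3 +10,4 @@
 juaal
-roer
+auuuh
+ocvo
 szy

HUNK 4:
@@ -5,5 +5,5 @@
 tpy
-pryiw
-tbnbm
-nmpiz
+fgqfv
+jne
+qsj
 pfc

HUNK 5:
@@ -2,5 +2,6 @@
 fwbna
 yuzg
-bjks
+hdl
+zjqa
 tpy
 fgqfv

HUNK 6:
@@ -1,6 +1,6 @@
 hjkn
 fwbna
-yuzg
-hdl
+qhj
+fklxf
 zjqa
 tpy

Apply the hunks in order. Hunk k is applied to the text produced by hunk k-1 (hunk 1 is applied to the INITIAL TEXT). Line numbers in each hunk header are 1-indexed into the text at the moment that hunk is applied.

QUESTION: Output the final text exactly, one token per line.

Answer: hjkn
fwbna
qhj
fklxf
zjqa
tpy
fgqfv
jne
qsj
pfc
juaal
auuuh
ocvo
szy

Derivation:
Hunk 1: at line 5 remove [rdtv,cfejx,bqdr] add [mko] -> 11 lines: hjkn fwbna yuzg bjks fjxj mko nmpiz pfc juaal roer szy
Hunk 2: at line 3 remove [fjxj,mko] add [tpy,pryiw,tbnbm] -> 12 lines: hjkn fwbna yuzg bjks tpy pryiw tbnbm nmpiz pfc juaal roer szy
Hunk 3: at line 10 remove [roer] add [auuuh,ocvo] -> 13 lines: hjkn fwbna yuzg bjks tpy pryiw tbnbm nmpiz pfc juaal auuuh ocvo szy
Hunk 4: at line 5 remove [pryiw,tbnbm,nmpiz] add [fgqfv,jne,qsj] -> 13 lines: hjkn fwbna yuzg bjks tpy fgqfv jne qsj pfc juaal auuuh ocvo szy
Hunk 5: at line 2 remove [bjks] add [hdl,zjqa] -> 14 lines: hjkn fwbna yuzg hdl zjqa tpy fgqfv jne qsj pfc juaal auuuh ocvo szy
Hunk 6: at line 1 remove [yuzg,hdl] add [qhj,fklxf] -> 14 lines: hjkn fwbna qhj fklxf zjqa tpy fgqfv jne qsj pfc juaal auuuh ocvo szy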